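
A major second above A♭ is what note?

A second above A lands on the letter B.
A major second spans 2 semitones, so Ab moves to pitch class 10. On the letter B that is Bb.

Bb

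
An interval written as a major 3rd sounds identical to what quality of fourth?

diminished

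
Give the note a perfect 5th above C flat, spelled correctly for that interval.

Gb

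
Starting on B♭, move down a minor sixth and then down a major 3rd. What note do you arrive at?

Bb

A minor sixth down from Bb is D (letter D, 8 semitones down).
A major third down from D is Bb (letter B, 4 semitones down).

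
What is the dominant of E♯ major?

Degree 5 takes the letter 4 steps above E, which is B.
In major, degree 5 sits 7 semitones above the tonic. E# + 7 semitones is pitch class 0, spelled on B as B#.

B#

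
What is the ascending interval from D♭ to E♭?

Counting letters D–E gives a second.
Db→Eb = 2 semitones, exactly the major second.

major second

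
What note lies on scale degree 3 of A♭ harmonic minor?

The Ab harmonic minor scale runs Ab Bb Cb Db Eb Fb G.
Degree 3 is Cb.

Cb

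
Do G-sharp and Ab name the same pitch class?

G# is pitch class 8; Ab is pitch class 8.
All spellings map to pitch class 8, so they are enharmonically equivalent.

Yes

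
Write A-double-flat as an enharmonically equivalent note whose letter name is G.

Plain G sits at the same pitch as Abb, so on the letter G the same pitch needs a natural: G.

G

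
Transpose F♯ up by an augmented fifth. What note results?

C##

A fifth above F lands on the letter C.
An augmented fifth spans 8 semitones, so F# moves to pitch class 2. On the letter C that is C##.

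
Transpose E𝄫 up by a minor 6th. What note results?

Cbb

E up a major sixth is C#, so the target letter is C.
From Ebb, a minor sixth is 8 semitones up: Cbb.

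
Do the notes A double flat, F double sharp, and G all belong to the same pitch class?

Abb is pitch class 7; F## is pitch class 7; G is pitch class 7.
All spellings map to pitch class 7, so they are enharmonically equivalent.

Yes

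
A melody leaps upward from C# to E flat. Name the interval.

Counting letters C–D–E gives a third.
C#→Eb = 2 semitones, 2 narrower than the major third (4), so diminished.

diminished third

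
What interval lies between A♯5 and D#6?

perfect fourth

Counting letters A–B–C–D gives a fourth.
A#→D# = 5 semitones, exactly the perfect fourth.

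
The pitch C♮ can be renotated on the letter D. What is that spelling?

C is pitch class 0. The letter D alone is pitch class 2.
To reach pitch class 0 from D requires an offset of -2 semitones, i.e. double flat: Dbb.

Dbb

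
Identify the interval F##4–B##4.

The letter names run F→B, a span of 3 letter steps, so the interval is some kind of fourth.
F## to B## is 6 semitones. A perfect fourth is 5, so 6 makes it augmented.

augmented fourth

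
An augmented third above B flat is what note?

D#

A third above B lands on the letter D.
An augmented third spans 5 semitones, so Bb moves to pitch class 3. On the letter D that is D#.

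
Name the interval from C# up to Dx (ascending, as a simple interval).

augmented second

Counting letters C–D gives a second.
C#→D## = 3 semitones, 1 wider than the major second (2), so augmented.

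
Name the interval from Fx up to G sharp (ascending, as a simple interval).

minor second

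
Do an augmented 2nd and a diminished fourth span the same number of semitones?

No

An augmented second spans 3 semitones; a diminished fourth spans 4.
The spans differ, so they are not enharmonic equivalents.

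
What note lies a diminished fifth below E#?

A##

E down a perfect fifth is A, so the target letter is A.
From E#, a diminished fifth is 6 semitones down: A##.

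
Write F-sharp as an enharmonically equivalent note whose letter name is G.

Gb

F# is pitch class 6. The letter G alone is pitch class 7.
To reach pitch class 6 from G requires an offset of -1 semitone, i.e. flat: Gb.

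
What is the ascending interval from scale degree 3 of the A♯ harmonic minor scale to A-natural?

minor sixth

Scale degree 3 of A# harmonic minor is C#.
C# up to A: letters C→A make it a sixth; 8 semitones makes it minor.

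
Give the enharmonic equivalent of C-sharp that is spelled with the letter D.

C# is pitch class 1. The letter D alone is pitch class 2.
To reach pitch class 1 from D requires an offset of -1 semitone, i.e. flat: Db.

Db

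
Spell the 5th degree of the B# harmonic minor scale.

Degree 5 takes the letter 4 steps above B, which is F.
In harmonic minor, degree 5 sits 7 semitones above the tonic. B# + 7 semitones is pitch class 7, spelled on F as F##.

F##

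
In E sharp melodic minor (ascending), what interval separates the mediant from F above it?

diminished seventh

The mediant of E# melodic minor (ascending) is G#.
G# up to F: letters G→F make it a seventh; 9 semitones makes it diminished.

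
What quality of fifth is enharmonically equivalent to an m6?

A minor sixth spans 8 semitones.
A fifth spanning 8 semitones is augmented (the perfect fifth is 7).

augmented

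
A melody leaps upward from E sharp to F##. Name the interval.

Counting letters E–F gives a second.
E#→F## = 2 semitones, exactly the major second.

major second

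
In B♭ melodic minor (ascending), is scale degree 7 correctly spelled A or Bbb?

Each scale degree takes a distinct letter name. Degree 7 of a scale on B must use the letter A.
A and Bbb are enharmonically the same pitch, but only A uses the letter A, so it is the correct spelling here.

A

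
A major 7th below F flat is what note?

A seventh below F lands on the letter G.
A major seventh spans 11 semitones, so Fb moves to pitch class 5. On the letter G that is Gbb.

Gbb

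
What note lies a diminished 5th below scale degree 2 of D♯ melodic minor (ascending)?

Scale degree 2 of D# melodic minor (ascending) is E#.
A diminished fifth (6 semitones) below E# lands on the letter A, giving A##.

A##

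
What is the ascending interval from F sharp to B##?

doubly augmented fourth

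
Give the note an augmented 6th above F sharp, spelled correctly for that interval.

D##

F up a major sixth is D, so the target letter is D.
From F#, an augmented sixth is 10 semitones up: D##.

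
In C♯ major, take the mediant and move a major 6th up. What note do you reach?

The mediant of C# major is E#.
A major sixth (9 semitones) above E# lands on the letter C, giving C##.

C##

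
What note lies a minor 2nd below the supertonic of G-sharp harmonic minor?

The supertonic of G# harmonic minor is A#.
A minor second (1 semitone) below A# lands on the letter G, giving G##.

G##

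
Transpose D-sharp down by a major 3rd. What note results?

D down a major third is Bb, so the target letter is B.
From D#, a major third is 4 semitones down: B.

B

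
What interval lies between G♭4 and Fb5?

minor seventh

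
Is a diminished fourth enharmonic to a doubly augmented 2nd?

Yes

A diminished fourth spans 4 semitones; a doubly augmented second spans 4.
They are enharmonically equivalent.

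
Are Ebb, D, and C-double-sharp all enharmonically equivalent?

Ebb is pitch class 2; D is pitch class 2; C## is pitch class 2.
All spellings map to pitch class 2, so they are enharmonically equivalent.

Yes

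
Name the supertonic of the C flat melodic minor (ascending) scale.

Db

The Cb melodic minor (ascending) scale runs Cb Db Ebb Fb Gb Ab Bb.
Degree 2 is Db.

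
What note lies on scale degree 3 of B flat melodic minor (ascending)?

Db

The Bb melodic minor (ascending) scale runs Bb C Db Eb F G A.
Degree 3 is Db.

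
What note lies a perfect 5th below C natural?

C down a perfect fifth is F, so the target letter is F.
From C, a perfect fifth is 7 semitones down: F.

F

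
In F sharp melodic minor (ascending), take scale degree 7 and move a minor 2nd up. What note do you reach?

Scale degree 7 of F# melodic minor (ascending) is E#.
A minor second (1 semitone) above E# lands on the letter F, giving F#.

F#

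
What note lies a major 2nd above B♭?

A second above B lands on the letter C.
A major second spans 2 semitones, so Bb moves to pitch class 0. On the letter C that is C.

C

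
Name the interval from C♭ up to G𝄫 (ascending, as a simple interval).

The letter names run C→G, a span of 4 letter steps, so the interval is some kind of fifth.
Cb to Gbb is 6 semitones. A perfect fifth is 7, so 6 makes it diminished.

diminished fifth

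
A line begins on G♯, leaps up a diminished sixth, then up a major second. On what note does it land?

A diminished sixth up from G# is Eb (letter E, 7 semitones up).
A major second up from Eb is F (letter F, 2 semitones up).

F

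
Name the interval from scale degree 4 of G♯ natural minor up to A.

minor sixth

Scale degree 4 of G# natural minor is C#.
C# up to A: letters C→A make it a sixth; 8 semitones makes it minor.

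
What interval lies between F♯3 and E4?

minor seventh

The letter names run F→E, a span of 6 letter steps, so the interval is some kind of seventh.
F# to E is 10 semitones. A major seventh is 11, so 10 makes it minor.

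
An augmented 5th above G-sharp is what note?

D##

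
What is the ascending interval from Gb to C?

augmented fourth

Counting letters G–A–B–C gives a fourth.
Gb→C = 6 semitones, 1 wider than the perfect fourth (5), so augmented.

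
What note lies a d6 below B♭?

D#

B down a major sixth is D, so the target letter is D.
From Bb, a diminished sixth is 7 semitones down: D#.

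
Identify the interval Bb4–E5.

The letter names run B→E, a span of 3 letter steps, so the interval is some kind of fourth.
Bb to E is 6 semitones. A perfect fourth is 5, so 6 makes it augmented.

augmented fourth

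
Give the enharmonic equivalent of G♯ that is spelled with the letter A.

Ab

Plain A sits 1 semitone above G#, so on the letter A the same pitch needs a flat: Ab.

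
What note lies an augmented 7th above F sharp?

E##

A seventh above F lands on the letter E.
An augmented seventh spans 12 semitones, so F# moves to pitch class 6. On the letter E that is E##.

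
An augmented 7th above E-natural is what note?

A seventh above E lands on the letter D.
An augmented seventh spans 12 semitones, so E moves to pitch class 4. On the letter D that is D##.

D##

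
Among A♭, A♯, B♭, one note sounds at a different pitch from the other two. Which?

In 12-tone equal temperament, enharmonic equivalents share a pitch class. Ab is pitch class 8; A# is pitch class 10; Bb is pitch class 10.
A# and Bb share pitch class 10, while Ab is pitch class 8.

Ab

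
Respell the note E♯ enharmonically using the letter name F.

F

Plain F sits at the same pitch as E#, so on the letter F the same pitch needs a natural: F.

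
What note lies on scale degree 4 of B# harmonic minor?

E#

Degree 4 takes the letter 3 steps above B, which is E.
In harmonic minor, degree 4 sits 5 semitones above the tonic. B# + 5 semitones is pitch class 5, spelled on E as E#.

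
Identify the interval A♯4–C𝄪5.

major third

The letter names run A→C, a span of 2 letter steps, so the interval is some kind of third.
A# to C## is 4 semitones. A major third is 4, so 4 makes it major.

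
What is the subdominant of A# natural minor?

D#

The A# natural minor scale runs A# B# C# D# E# F# G#.
Degree 4 is D#.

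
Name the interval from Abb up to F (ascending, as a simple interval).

augmented sixth

Counting letters A–B–C–D–E–F gives a sixth.
Abb→F = 10 semitones, 1 wider than the major sixth (9), so augmented.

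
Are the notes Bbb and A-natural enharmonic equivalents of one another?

Yes

Bbb = pitch class 9 and A = pitch class 9 — the same pitch class, so they are enharmonic equivalents.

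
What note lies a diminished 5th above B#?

F#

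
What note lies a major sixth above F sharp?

D#

A sixth above F lands on the letter D.
A major sixth spans 9 semitones, so F# moves to pitch class 3. On the letter D that is D#.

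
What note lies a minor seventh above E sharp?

D#

A seventh above E lands on the letter D.
A minor seventh spans 10 semitones, so E# moves to pitch class 3. On the letter D that is D#.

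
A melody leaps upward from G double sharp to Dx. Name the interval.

Counting letters G–A–B–C–D gives a fifth.
G##→D## = 7 semitones, exactly the perfect fifth.

perfect fifth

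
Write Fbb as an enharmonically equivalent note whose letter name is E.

Plain E sits 1 semitone above Fbb, so on the letter E the same pitch needs a flat: Eb.

Eb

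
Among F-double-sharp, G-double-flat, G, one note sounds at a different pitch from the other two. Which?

Gbb

In 12-tone equal temperament, enharmonic equivalents share a pitch class. F## is pitch class 7; Gbb is pitch class 5; G is pitch class 7.
F## and G share pitch class 7, while Gbb is pitch class 5.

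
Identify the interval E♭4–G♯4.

augmented third

Counting letters E–F–G gives a third.
Eb→G# = 5 semitones, 1 wider than the major third (4), so augmented.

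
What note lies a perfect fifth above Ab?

A up a perfect fifth is E, so the target letter is E.
From Ab, a perfect fifth is 7 semitones up: Eb.

Eb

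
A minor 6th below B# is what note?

D##

A sixth below B lands on the letter D.
A minor sixth spans 8 semitones, so B# moves to pitch class 4. On the letter D that is D##.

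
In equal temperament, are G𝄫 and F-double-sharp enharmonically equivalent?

No

Two spellings are enharmonically equivalent only if they share a pitch class.
Here Gbb → 5, F## → 7; 5 ≠ 7, so they are not.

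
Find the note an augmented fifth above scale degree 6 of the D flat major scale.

F#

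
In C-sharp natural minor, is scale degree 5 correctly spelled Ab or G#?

Each scale degree takes a distinct letter name. Degree 5 of a scale on C must use the letter G.
G# and Ab are enharmonically the same pitch, but only G# uses the letter G, so it is the correct spelling here.

G#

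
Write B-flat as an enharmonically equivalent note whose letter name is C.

Bb is pitch class 10. The letter C alone is pitch class 0.
To reach pitch class 10 from C requires an offset of -2 semitones, i.e. double flat: Cbb.

Cbb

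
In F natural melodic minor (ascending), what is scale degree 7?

The F melodic minor (ascending) scale runs F G Ab Bb C D E.
Degree 7 is E.

E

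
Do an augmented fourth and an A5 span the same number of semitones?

An augmented fourth spans 6 semitones; an augmented fifth spans 8.
The spans differ, so they are not enharmonic equivalents.

No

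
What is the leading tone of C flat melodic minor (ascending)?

Degree 7 takes the letter 6 steps above C, which is B.
In melodic minor (ascending), degree 7 sits 11 semitones above the tonic. Cb + 11 semitones is pitch class 10, spelled on B as Bb.

Bb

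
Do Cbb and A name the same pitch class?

No

Two spellings are enharmonically equivalent only if they share a pitch class.
Here Cbb → 10, A → 9; 9 ≠ 10, so they are not.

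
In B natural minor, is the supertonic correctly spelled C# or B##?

C#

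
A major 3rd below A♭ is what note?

Fb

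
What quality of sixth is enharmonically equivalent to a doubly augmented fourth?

diminished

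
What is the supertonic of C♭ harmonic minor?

Db

The Cb harmonic minor scale runs Cb Db Ebb Fb Gb Abb Bb.
Degree 2 is Db.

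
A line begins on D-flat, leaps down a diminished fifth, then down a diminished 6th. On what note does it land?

A diminished fifth down from Db is G (letter G, 6 semitones down).
A diminished sixth down from G is B# (letter B, 7 semitones down).

B#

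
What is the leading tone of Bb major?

A

Degree 7 takes the letter 6 steps above B, which is A.
In major, degree 7 sits 11 semitones above the tonic. Bb + 11 semitones is pitch class 9, spelled on A as A.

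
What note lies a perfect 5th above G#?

A fifth above G lands on the letter D.
A perfect fifth spans 7 semitones, so G# moves to pitch class 3. On the letter D that is D#.

D#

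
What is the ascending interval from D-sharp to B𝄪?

augmented sixth

The letter names run D→B, a span of 5 letter steps, so the interval is some kind of sixth.
D# to B## is 10 semitones. A major sixth is 9, so 10 makes it augmented.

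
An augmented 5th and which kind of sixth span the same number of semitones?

minor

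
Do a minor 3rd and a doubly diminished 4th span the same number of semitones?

Yes

A minor third spans 3 semitones; a doubly diminished fourth spans 3.
They are enharmonically equivalent.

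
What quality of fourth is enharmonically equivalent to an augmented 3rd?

An augmented third spans 5 semitones.
A fourth spanning 5 semitones is perfect (the perfect fourth is 5).

perfect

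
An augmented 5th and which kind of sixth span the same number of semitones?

minor

An augmented fifth spans 8 semitones.
A sixth spanning 8 semitones is minor (the major sixth is 9).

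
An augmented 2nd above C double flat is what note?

Db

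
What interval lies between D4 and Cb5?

Counting letters D–E–F–G–A–B–C gives a seventh.
D→Cb = 9 semitones, 2 narrower than the major seventh (11), so diminished.

diminished seventh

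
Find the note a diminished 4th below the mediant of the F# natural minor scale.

E#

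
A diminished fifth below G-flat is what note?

G down a perfect fifth is C, so the target letter is C.
From Gb, a diminished fifth is 6 semitones down: C.

C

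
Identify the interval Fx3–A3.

Counting letters F–G–A gives a third.
F##→A = 2 semitones, 2 narrower than the major third (4), so diminished.

diminished third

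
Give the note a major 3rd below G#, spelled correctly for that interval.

E

G down a major third is Eb, so the target letter is E.
From G#, a major third is 4 semitones down: E.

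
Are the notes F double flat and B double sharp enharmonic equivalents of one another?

Fbb is pitch class 3; B## is pitch class 1.
The pitch classes differ (3 vs. 1), so they are not enharmonic equivalents.

No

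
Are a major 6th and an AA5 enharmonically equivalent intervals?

Yes

A major sixth spans 9 semitones; a doubly augmented fifth spans 9.
They are enharmonically equivalent.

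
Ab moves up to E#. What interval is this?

doubly augmented fifth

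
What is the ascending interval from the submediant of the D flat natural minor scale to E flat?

augmented fourth

The submediant of Db natural minor is Bbb.
Bbb up to Eb: letters B→E make it a fourth; 6 semitones makes it augmented.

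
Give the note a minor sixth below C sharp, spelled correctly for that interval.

A sixth below C lands on the letter E.
A minor sixth spans 8 semitones, so C# moves to pitch class 5. On the letter E that is E#.

E#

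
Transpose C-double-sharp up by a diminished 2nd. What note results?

C up a major second is D, so the target letter is D.
From C##, a diminished second is 0 semitones up: D.

D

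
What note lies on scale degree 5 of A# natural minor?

Degree 5 takes the letter 4 steps above A, which is E.
In natural minor, degree 5 sits 7 semitones above the tonic. A# + 7 semitones is pitch class 5, spelled on E as E#.

E#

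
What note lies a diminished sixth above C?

Abb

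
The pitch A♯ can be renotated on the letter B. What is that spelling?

Plain B sits 1 semitone above A#, so on the letter B the same pitch needs a flat: Bb.

Bb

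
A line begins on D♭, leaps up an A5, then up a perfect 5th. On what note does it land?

E

An augmented fifth up from Db is A (letter A, 8 semitones up).
A perfect fifth up from A is E (letter E, 7 semitones up).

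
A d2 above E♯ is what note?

E up a major second is F#, so the target letter is F.
From E#, a diminished second is 0 semitones up: F.

F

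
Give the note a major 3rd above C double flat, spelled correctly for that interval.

A third above C lands on the letter E.
A major third spans 4 semitones, so Cbb moves to pitch class 2. On the letter E that is Ebb.

Ebb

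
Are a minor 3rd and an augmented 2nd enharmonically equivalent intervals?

A minor third spans 3 semitones; an augmented second spans 3.
They are enharmonically equivalent.

Yes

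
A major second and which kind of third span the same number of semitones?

diminished

A major second spans 2 semitones.
A third spanning 2 semitones is diminished (the major third is 4).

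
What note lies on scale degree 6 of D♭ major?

Degree 6 takes the letter 5 steps above D, which is B.
In major, degree 6 sits 9 semitones above the tonic. Db + 9 semitones is pitch class 10, spelled on B as Bb.

Bb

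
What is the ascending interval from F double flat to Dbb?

major sixth

Counting letters F–G–A–B–C–D gives a sixth.
Fbb→Dbb = 9 semitones, exactly the major sixth.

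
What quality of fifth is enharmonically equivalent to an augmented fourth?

diminished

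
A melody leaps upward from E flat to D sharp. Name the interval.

The letter names run E→D, a span of 6 letter steps, so the interval is some kind of seventh.
Eb to D# is 12 semitones. A major seventh is 11, so 12 makes it augmented.

augmented seventh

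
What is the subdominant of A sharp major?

D#

The A# major scale runs A# B# C## D# E# F## G##.
Degree 4 is D#.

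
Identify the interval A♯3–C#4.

minor third

The letter names run A→C, a span of 2 letter steps, so the interval is some kind of third.
A# to C# is 3 semitones. A major third is 4, so 3 makes it minor.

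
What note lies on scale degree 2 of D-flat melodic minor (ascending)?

Eb

The Db melodic minor (ascending) scale runs Db Eb Fb Gb Ab Bb C.
Degree 2 is Eb.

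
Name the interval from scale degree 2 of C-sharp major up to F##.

major third

Scale degree 2 of C# major is D#.
D# up to F##: letters D→F make it a third; 4 semitones makes it major.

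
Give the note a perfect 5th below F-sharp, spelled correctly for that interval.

B

A fifth below F lands on the letter B.
A perfect fifth spans 7 semitones, so F# moves to pitch class 11. On the letter B that is B.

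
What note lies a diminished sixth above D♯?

D up a major sixth is B, so the target letter is B.
From D#, a diminished sixth is 7 semitones up: Bb.

Bb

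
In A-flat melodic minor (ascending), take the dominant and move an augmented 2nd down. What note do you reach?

Dbb

The dominant of Ab melodic minor (ascending) is Eb.
An augmented second (3 semitones) below Eb lands on the letter D, giving Dbb.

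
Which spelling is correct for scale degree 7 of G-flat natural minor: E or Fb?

Fb

Each scale degree takes a distinct letter name. Degree 7 of a scale on G must use the letter F.
Fb and E are enharmonically the same pitch, but only Fb uses the letter F, so it is the correct spelling here.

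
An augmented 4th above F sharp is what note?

B#

A fourth above F lands on the letter B.
An augmented fourth spans 6 semitones, so F# moves to pitch class 0. On the letter B that is B#.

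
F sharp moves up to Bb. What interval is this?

diminished fourth

Counting letters F–G–A–B gives a fourth.
F#→Bb = 4 semitones, 1 narrower than the perfect fourth (5), so diminished.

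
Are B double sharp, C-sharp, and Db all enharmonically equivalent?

Yes

B## = pitch class 1 and C# = pitch class 1 and Db = pitch class 1 — the same pitch class, so they are enharmonic equivalents.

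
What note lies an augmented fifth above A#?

E##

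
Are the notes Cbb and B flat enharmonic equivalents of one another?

Yes

Cbb = pitch class 10 and Bb = pitch class 10 — the same pitch class, so they are enharmonic equivalents.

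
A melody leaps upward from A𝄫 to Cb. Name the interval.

Counting letters A–B–C gives a third.
Abb→Cb = 4 semitones, exactly the major third.

major third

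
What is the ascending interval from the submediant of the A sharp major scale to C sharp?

The submediant of A# major is F##.
F## up to C#: letters F→C make it a fifth; 6 semitones makes it diminished.

diminished fifth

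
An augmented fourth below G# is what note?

D

A fourth below G lands on the letter D.
An augmented fourth spans 6 semitones, so G# moves to pitch class 2. On the letter D that is D.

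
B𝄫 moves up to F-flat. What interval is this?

Counting letters B–C–D–E–F gives a fifth.
Bbb→Fb = 7 semitones, exactly the perfect fifth.

perfect fifth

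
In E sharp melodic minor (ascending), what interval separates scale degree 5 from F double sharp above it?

Scale degree 5 of E# melodic minor (ascending) is B#.
B# up to F##: letters B→F make it a fifth; 7 semitones makes it perfect.

perfect fifth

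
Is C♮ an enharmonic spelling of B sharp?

Yes

C = pitch class 0 and B# = pitch class 0 — the same pitch class, so they are enharmonic equivalents.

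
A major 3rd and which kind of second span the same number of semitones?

doubly augmented

A major third spans 4 semitones.
A second spanning 4 semitones is doubly augmented (the major second is 2).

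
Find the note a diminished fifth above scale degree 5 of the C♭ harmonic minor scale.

Dbb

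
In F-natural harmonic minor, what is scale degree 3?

Degree 3 takes the letter 2 steps above F, which is A.
In harmonic minor, degree 3 sits 3 semitones above the tonic. F + 3 semitones is pitch class 8, spelled on A as Ab.

Ab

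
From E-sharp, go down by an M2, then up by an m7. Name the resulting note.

A major second down from E# is D# (letter D, 2 semitones down).
A minor seventh up from D# is C# (letter C, 10 semitones up).

C#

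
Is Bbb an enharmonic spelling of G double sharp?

Yes

Bbb = pitch class 9 and G## = pitch class 9 — the same pitch class, so they are enharmonic equivalents.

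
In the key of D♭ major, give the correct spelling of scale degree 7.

C

The Db major scale runs Db Eb F Gb Ab Bb C.
Degree 7 is C.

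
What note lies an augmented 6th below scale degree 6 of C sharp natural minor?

Scale degree 6 of C# natural minor is A.
An augmented sixth (10 semitones) below A lands on the letter C, giving Cb.

Cb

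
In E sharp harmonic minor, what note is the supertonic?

Degree 2 takes the letter 1 step above E, which is F.
In harmonic minor, degree 2 sits 2 semitones above the tonic. E# + 2 semitones is pitch class 7, spelled on F as F##.

F##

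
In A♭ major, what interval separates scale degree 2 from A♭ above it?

minor seventh

Scale degree 2 of Ab major is Bb.
Bb up to Ab: letters B→A make it a seventh; 10 semitones makes it minor.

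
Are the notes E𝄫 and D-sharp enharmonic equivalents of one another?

No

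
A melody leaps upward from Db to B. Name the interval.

augmented sixth

Counting letters D–E–F–G–A–B gives a sixth.
Db→B = 10 semitones, 1 wider than the major sixth (9), so augmented.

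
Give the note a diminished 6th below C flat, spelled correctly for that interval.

E

A sixth below C lands on the letter E.
A diminished sixth spans 7 semitones, so Cb moves to pitch class 4. On the letter E that is E.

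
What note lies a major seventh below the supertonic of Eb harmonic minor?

Gb

The supertonic of Eb harmonic minor is F.
A major seventh (11 semitones) below F lands on the letter G, giving Gb.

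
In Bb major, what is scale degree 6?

G

Degree 6 takes the letter 5 steps above B, which is G.
In major, degree 6 sits 9 semitones above the tonic. Bb + 9 semitones is pitch class 7, spelled on G as G.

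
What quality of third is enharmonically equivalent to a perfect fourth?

A perfect fourth spans 5 semitones.
A third spanning 5 semitones is augmented (the major third is 4).

augmented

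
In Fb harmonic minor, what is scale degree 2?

Gb

Degree 2 takes the letter 1 step above F, which is G.
In harmonic minor, degree 2 sits 2 semitones above the tonic. Fb + 2 semitones is pitch class 6, spelled on G as Gb.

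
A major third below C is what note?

Ab

A third below C lands on the letter A.
A major third spans 4 semitones, so C moves to pitch class 8. On the letter A that is Ab.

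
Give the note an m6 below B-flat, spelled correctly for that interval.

A sixth below B lands on the letter D.
A minor sixth spans 8 semitones, so Bb moves to pitch class 2. On the letter D that is D.

D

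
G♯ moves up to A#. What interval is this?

major second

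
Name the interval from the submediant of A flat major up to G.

The submediant of Ab major is F.
F up to G: letters F→G make it a second; 2 semitones makes it major.

major second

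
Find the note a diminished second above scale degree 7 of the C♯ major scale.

C

Scale degree 7 of C# major is B#.
A diminished second (0 semitones) above B# lands on the letter C, giving C.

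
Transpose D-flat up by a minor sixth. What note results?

A sixth above D lands on the letter B.
A minor sixth spans 8 semitones, so Db moves to pitch class 9. On the letter B that is Bbb.

Bbb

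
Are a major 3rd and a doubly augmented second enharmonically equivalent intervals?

Yes

A major third spans 4 semitones; a doubly augmented second spans 4.
They are enharmonically equivalent.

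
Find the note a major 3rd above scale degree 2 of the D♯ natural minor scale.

G##

Scale degree 2 of D# natural minor is E#.
A major third (4 semitones) above E# lands on the letter G, giving G##.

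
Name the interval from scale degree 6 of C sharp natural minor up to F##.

Scale degree 6 of C# natural minor is A.
A up to F##: letters A→F make it a sixth; 10 semitones makes it augmented.

augmented sixth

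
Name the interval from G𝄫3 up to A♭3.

The letter names run G→A, a span of 1 letter step, so the interval is some kind of second.
Gbb to Ab is 3 semitones. A major second is 2, so 3 makes it augmented.

augmented second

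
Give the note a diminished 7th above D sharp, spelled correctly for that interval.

C

D up a major seventh is C#, so the target letter is C.
From D#, a diminished seventh is 9 semitones up: C.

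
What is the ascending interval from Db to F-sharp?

Counting letters D–E–F gives a third.
Db→F# = 5 semitones, 1 wider than the major third (4), so augmented.

augmented third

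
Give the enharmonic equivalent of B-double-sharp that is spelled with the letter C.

C#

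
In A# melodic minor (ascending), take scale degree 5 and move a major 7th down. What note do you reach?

Scale degree 5 of A# melodic minor (ascending) is E#.
A major seventh (11 semitones) below E# lands on the letter F, giving F#.

F#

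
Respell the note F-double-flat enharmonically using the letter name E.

Eb

Fbb is pitch class 3. The letter E alone is pitch class 4.
To reach pitch class 3 from E requires an offset of -1 semitone, i.e. flat: Eb.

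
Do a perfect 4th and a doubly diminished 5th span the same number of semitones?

A perfect fourth spans 5 semitones; a doubly diminished fifth spans 5.
They are enharmonically equivalent.

Yes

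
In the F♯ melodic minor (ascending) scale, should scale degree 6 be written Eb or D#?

D#

Each scale degree takes a distinct letter name. Degree 6 of a scale on F must use the letter D.
D# and Eb are enharmonically the same pitch, but only D# uses the letter D, so it is the correct spelling here.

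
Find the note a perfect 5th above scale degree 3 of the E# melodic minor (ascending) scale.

D#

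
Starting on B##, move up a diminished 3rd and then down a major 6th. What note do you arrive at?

F#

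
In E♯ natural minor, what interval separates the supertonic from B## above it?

augmented fourth

The supertonic of E# natural minor is F##.
F## up to B##: letters F→B make it a fourth; 6 semitones makes it augmented.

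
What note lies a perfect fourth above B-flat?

Eb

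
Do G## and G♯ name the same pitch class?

No

Two spellings are enharmonically equivalent only if they share a pitch class.
Here G## → 9, G# → 8; 8 ≠ 9, so they are not.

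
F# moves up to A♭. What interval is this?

Counting letters F–G–A gives a third.
F#→Ab = 2 semitones, 2 narrower than the major third (4), so diminished.

diminished third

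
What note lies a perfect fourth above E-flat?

A fourth above E lands on the letter A.
A perfect fourth spans 5 semitones, so Eb moves to pitch class 8. On the letter A that is Ab.

Ab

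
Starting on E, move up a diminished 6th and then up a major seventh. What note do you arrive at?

Bb

A diminished sixth up from E is Cb (letter C, 7 semitones up).
A major seventh up from Cb is Bb (letter B, 11 semitones up).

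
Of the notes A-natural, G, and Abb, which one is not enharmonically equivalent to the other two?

In 12-tone equal temperament, enharmonic equivalents share a pitch class. A is pitch class 9; G is pitch class 7; Abb is pitch class 7.
G and Abb share pitch class 7, while A is pitch class 9.

A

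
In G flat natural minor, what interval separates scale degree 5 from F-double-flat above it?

Scale degree 5 of Gb natural minor is Db.
Db up to Fbb: letters D→F make it a third; 2 semitones makes it diminished.

diminished third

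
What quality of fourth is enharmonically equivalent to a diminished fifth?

augmented

A diminished fifth spans 6 semitones.
A fourth spanning 6 semitones is augmented (the perfect fourth is 5).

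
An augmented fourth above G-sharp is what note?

C##

G up a perfect fourth is C, so the target letter is C.
From G#, an augmented fourth is 6 semitones up: C##.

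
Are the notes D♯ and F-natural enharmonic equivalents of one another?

D# is pitch class 3; F is pitch class 5.
The pitch classes differ (3 vs. 5), so they are not enharmonic equivalents.

No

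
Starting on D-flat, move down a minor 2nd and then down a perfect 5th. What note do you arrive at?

F

A minor second down from Db is C (letter C, 1 semitone down).
A perfect fifth down from C is F (letter F, 7 semitones down).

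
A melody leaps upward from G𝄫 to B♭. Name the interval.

augmented third

Counting letters G–A–B gives a third.
Gbb→Bb = 5 semitones, 1 wider than the major third (4), so augmented.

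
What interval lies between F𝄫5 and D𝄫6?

major sixth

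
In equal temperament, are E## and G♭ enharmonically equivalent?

Yes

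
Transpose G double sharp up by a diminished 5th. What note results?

D#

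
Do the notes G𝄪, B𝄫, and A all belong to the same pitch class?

G## is pitch class 9; Bbb is pitch class 9; A is pitch class 9.
All spellings map to pitch class 9, so they are enharmonically equivalent.

Yes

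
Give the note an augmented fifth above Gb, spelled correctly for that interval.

G up a perfect fifth is D, so the target letter is D.
From Gb, an augmented fifth is 8 semitones up: D.

D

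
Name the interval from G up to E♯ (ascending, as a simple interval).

augmented sixth

Counting letters G–A–B–C–D–E gives a sixth.
G→E# = 10 semitones, 1 wider than the major sixth (9), so augmented.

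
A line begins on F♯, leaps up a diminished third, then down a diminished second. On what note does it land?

A diminished third up from F# is Ab (letter A, 2 semitones up).
A diminished second down from Ab is G# (letter G, 0 semitones down).

G#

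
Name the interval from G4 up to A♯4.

The letter names run G→A, a span of 1 letter step, so the interval is some kind of second.
G to A# is 3 semitones. A major second is 2, so 3 makes it augmented.

augmented second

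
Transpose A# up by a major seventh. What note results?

G##

A seventh above A lands on the letter G.
A major seventh spans 11 semitones, so A# moves to pitch class 9. On the letter G that is G##.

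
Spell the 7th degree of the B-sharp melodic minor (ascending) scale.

A##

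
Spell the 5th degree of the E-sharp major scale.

B#

The E# major scale runs E# F## G## A# B# C## D##.
Degree 5 is B#.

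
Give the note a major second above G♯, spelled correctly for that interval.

A second above G lands on the letter A.
A major second spans 2 semitones, so G# moves to pitch class 10. On the letter A that is A#.

A#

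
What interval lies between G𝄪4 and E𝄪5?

major sixth

Counting letters G–A–B–C–D–E gives a sixth.
G##→E## = 9 semitones, exactly the major sixth.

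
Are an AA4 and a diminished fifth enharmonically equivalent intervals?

A doubly augmented fourth spans 7 semitones; a diminished fifth spans 6.
The spans differ, so they are not enharmonic equivalents.

No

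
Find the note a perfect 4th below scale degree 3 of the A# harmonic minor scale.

G#

Scale degree 3 of A# harmonic minor is C#.
A perfect fourth (5 semitones) below C# lands on the letter G, giving G#.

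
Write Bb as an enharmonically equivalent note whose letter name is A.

Plain A sits 1 semitone below Bb, so on the letter A the same pitch needs a sharp: A#.

A#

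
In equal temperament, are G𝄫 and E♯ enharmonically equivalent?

Yes

Gbb = pitch class 5 and E# = pitch class 5 — the same pitch class, so they are enharmonic equivalents.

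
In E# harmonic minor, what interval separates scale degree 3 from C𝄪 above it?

Scale degree 3 of E# harmonic minor is G#.
G# up to C##: letters G→C make it a fourth; 6 semitones makes it augmented.

augmented fourth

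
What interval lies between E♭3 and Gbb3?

diminished third

Counting letters E–F–G gives a third.
Eb→Gbb = 2 semitones, 2 narrower than the major third (4), so diminished.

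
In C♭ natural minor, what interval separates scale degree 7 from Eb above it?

Scale degree 7 of Cb natural minor is Bbb.
Bbb up to Eb: letters B→E make it a fourth; 6 semitones makes it augmented.

augmented fourth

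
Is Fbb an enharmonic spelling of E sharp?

No

Fbb is pitch class 3; E# is pitch class 5.
The pitch classes differ (3 vs. 5), so they are not enharmonic equivalents.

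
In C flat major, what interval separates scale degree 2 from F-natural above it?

Scale degree 2 of Cb major is Db.
Db up to F: letters D→F make it a third; 4 semitones makes it major.

major third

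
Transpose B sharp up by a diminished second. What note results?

A second above B lands on the letter C.
A diminished second spans 0 semitones, so B# moves to pitch class 0. On the letter C that is C.

C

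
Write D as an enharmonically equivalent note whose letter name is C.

C##

Plain C sits 2 semitones below D, so on the letter C the same pitch needs a double sharp: C##.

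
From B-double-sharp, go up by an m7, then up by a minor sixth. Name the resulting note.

F##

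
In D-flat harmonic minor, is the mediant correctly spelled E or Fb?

Fb

Each scale degree takes a distinct letter name. Degree 3 of a scale on D must use the letter F.
Fb and E are enharmonically the same pitch, but only Fb uses the letter F, so it is the correct spelling here.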